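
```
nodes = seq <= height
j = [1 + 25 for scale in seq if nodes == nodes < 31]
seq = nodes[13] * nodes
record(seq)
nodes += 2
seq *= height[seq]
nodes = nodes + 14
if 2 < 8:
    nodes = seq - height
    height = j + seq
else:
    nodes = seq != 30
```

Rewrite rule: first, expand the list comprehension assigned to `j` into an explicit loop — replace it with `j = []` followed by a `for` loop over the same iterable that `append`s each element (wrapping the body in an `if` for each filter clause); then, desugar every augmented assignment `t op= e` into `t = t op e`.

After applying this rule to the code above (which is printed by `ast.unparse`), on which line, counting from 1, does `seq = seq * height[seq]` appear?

9

Transformed code:
nodes = seq <= height
j = []
for scale in seq:
    if nodes == nodes < 31:
        j.append(1 + 25)
seq = nodes[13] * nodes
record(seq)
nodes = nodes + 2
seq = seq * height[seq]
nodes = nodes + 14
if 2 < 8:
    nodes = seq - height
    height = j + seq
else:
    nodes = seq != 30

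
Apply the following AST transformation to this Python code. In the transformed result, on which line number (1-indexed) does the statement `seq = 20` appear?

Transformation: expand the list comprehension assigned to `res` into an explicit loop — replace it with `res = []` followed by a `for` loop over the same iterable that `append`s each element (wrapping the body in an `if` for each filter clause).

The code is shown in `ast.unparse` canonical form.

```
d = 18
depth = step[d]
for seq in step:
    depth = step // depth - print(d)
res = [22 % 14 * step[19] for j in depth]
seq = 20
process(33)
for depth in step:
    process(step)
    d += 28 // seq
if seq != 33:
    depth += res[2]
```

8

Transformed code:
d = 18
depth = step[d]
for seq in step:
    depth = step // depth - print(d)
res = []
for j in depth:
    res.append(22 % 14 * step[19])
seq = 20
process(33)
for depth in step:
    process(step)
    d += 28 // seq
if seq != 33:
    depth += res[2]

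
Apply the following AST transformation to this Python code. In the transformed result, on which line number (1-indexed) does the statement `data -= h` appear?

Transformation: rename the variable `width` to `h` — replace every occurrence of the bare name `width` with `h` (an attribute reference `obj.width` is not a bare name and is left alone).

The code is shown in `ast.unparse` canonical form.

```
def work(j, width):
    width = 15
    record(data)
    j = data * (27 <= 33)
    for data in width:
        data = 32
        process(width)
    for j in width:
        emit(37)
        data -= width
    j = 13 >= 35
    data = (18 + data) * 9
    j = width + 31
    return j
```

Transformed code:
def work(j, h):
    h = 15
    record(data)
    j = data * (27 <= 33)
    for data in h:
        data = 32
        process(h)
    for j in h:
        emit(37)
        data -= h
    j = 13 >= 35
    data = (18 + data) * 9
    j = h + 31
    return j

10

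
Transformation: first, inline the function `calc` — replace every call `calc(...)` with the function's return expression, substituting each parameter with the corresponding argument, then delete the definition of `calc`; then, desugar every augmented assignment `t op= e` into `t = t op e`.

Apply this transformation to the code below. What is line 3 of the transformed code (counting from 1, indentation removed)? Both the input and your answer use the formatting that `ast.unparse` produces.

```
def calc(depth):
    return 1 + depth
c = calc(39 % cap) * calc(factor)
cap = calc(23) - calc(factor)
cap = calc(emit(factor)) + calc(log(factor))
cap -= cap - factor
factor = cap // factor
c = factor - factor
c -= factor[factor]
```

Transformed code:
c = (1 + 39 % cap) * (1 + factor)
cap = 1 + 23 - (1 + factor)
cap = 1 + emit(factor) + (1 + log(factor))
cap = cap - (cap - factor)
factor = cap // factor
c = factor - factor
c = c - factor[factor]

cap = 1 + emit(factor) + (1 + log(factor))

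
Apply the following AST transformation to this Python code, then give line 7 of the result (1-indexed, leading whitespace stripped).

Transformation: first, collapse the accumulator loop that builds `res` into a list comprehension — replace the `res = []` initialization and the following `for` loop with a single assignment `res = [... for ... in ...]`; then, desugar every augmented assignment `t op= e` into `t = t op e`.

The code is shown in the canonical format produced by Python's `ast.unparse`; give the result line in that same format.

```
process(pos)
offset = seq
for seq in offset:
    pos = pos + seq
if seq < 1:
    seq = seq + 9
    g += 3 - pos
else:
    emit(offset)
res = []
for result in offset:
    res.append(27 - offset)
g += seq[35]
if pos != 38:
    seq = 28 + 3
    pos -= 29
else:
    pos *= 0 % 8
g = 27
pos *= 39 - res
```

g = g + (3 - pos)

Transformed code:
process(pos)
offset = seq
for seq in offset:
    pos = pos + seq
if seq < 1:
    seq = seq + 9
    g = g + (3 - pos)
else:
    emit(offset)
res = [27 - offset for result in offset]
g = g + seq[35]
if pos != 38:
    seq = 28 + 3
    pos = pos - 29
else:
    pos = pos * (0 % 8)
g = 27
pos = pos * (39 - res)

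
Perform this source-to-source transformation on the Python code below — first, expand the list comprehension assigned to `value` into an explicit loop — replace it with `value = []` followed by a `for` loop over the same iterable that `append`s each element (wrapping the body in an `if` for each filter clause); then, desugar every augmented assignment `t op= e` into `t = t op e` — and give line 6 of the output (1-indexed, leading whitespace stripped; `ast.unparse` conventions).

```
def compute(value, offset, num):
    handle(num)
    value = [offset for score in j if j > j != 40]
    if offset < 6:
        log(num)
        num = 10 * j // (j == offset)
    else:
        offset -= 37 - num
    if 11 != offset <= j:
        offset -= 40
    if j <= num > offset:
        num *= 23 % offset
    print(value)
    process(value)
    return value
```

Transformed code:
def compute(value, offset, num):
    handle(num)
    value = []
    for score in j:
        if j > j != 40:
            value.append(offset)
    if offset < 6:
        log(num)
        num = 10 * j // (j == offset)
    else:
        offset = offset - (37 - num)
    if 11 != offset <= j:
        offset = offset - 40
    if j <= num > offset:
        num = num * (23 % offset)
    print(value)
    process(value)
    return value

value.append(offset)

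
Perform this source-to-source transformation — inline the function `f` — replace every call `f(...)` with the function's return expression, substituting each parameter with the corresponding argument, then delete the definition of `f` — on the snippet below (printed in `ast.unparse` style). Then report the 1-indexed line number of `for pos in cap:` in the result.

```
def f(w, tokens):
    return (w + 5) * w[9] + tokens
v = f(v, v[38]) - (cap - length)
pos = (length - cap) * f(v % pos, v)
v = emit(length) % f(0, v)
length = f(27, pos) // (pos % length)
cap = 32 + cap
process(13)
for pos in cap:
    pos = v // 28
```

7

Transformed code:
v = (v + 5) * v[9] + v[38] - (cap - length)
pos = (length - cap) * ((v % pos + 5) * (v % pos)[9] + v)
v = emit(length) % ((0 + 5) * 0[9] + v)
length = ((27 + 5) * 27[9] + pos) // (pos % length)
cap = 32 + cap
process(13)
for pos in cap:
    pos = v // 28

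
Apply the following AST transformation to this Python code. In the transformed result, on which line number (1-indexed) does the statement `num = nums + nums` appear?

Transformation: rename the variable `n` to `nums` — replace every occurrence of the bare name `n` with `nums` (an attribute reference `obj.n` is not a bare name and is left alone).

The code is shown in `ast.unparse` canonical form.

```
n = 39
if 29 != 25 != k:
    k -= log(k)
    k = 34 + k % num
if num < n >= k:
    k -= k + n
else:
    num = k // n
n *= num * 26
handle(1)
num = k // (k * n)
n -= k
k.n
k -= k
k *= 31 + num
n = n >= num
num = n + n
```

17

Transformed code:
nums = 39
if 29 != 25 != k:
    k -= log(k)
    k = 34 + k % num
if num < nums >= k:
    k -= k + nums
else:
    num = k // nums
nums *= num * 26
handle(1)
num = k // (k * nums)
nums -= k
k.n
k -= k
k *= 31 + num
nums = nums >= num
num = nums + nums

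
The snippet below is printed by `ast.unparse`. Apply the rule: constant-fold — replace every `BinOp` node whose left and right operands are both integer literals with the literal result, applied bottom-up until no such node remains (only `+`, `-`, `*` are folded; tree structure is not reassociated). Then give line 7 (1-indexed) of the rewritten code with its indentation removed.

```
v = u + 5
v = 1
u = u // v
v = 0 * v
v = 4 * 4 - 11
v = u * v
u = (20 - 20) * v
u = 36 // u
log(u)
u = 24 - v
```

Transformed code:
v = u + 5
v = 1
u = u // v
v = 0 * v
v = 5
v = u * v
u = 0 * v
u = 36 // u
log(u)
u = 24 - v

u = 0 * v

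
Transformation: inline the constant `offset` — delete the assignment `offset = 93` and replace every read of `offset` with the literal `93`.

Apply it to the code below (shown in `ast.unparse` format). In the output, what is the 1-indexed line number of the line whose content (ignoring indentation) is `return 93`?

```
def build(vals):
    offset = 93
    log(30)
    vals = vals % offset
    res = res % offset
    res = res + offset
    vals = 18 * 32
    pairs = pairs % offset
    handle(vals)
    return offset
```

9

Transformed code:
def build(vals):
    log(30)
    vals = vals % 93
    res = res % 93
    res = res + 93
    vals = 18 * 32
    pairs = pairs % 93
    handle(vals)
    return 93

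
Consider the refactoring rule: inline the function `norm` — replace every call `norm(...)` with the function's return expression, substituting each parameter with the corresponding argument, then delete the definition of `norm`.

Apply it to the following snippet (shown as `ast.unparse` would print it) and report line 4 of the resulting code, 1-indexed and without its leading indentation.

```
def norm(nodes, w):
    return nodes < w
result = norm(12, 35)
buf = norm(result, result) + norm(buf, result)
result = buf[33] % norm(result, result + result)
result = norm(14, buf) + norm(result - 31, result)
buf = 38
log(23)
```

result = (14 < buf) + (result - 31 < result)

Transformed code:
result = 12 < 35
buf = (result < result) + (buf < result)
result = buf[33] % (result < result + result)
result = (14 < buf) + (result - 31 < result)
buf = 38
log(23)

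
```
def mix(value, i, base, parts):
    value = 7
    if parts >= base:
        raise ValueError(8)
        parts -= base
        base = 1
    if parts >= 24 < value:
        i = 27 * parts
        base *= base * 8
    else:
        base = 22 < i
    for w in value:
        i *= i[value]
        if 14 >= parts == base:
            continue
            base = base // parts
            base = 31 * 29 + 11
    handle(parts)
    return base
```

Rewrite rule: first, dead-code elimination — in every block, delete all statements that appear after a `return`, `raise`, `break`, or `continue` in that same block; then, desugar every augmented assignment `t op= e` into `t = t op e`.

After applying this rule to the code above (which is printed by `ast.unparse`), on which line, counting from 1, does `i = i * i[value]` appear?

11

Transformed code:
def mix(value, i, base, parts):
    value = 7
    if parts >= base:
        raise ValueError(8)
    if parts >= 24 < value:
        i = 27 * parts
        base = base * (base * 8)
    else:
        base = 22 < i
    for w in value:
        i = i * i[value]
        if 14 >= parts == base:
            continue
    handle(parts)
    return base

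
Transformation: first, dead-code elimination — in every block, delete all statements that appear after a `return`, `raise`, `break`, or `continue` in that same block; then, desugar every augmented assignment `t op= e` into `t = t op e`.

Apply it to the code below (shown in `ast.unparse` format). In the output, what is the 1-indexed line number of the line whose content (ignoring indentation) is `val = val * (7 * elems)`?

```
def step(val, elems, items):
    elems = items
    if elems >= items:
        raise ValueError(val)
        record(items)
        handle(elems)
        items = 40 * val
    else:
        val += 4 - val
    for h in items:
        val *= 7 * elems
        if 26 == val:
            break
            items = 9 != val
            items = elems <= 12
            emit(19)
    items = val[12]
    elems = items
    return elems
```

Transformed code:
def step(val, elems, items):
    elems = items
    if elems >= items:
        raise ValueError(val)
    else:
        val = val + (4 - val)
    for h in items:
        val = val * (7 * elems)
        if 26 == val:
            break
    items = val[12]
    elems = items
    return elems

8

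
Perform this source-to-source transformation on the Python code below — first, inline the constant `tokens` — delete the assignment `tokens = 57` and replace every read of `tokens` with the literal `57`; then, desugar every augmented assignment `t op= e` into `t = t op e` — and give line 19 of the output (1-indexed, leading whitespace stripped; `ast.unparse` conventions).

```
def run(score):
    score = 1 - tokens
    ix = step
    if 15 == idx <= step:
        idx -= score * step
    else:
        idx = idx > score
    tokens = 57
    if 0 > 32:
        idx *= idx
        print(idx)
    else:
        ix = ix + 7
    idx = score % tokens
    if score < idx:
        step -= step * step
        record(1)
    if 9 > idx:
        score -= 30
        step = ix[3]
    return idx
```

Transformed code:
def run(score):
    score = 1 - 57
    ix = step
    if 15 == idx <= step:
        idx = idx - score * step
    else:
        idx = idx > score
    if 0 > 32:
        idx = idx * idx
        print(idx)
    else:
        ix = ix + 7
    idx = score % 57
    if score < idx:
        step = step - step * step
        record(1)
    if 9 > idx:
        score = score - 30
        step = ix[3]
    return idx

step = ix[3]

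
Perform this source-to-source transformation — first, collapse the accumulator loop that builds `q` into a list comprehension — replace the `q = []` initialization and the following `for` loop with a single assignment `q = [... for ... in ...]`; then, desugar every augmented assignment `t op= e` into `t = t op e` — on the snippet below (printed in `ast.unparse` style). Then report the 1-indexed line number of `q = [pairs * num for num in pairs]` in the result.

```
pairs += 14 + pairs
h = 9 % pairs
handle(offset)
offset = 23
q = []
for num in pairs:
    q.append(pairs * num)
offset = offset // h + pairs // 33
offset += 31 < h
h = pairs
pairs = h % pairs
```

Transformed code:
pairs = pairs + (14 + pairs)
h = 9 % pairs
handle(offset)
offset = 23
q = [pairs * num for num in pairs]
offset = offset // h + pairs // 33
offset = offset + (31 < h)
h = pairs
pairs = h % pairs

5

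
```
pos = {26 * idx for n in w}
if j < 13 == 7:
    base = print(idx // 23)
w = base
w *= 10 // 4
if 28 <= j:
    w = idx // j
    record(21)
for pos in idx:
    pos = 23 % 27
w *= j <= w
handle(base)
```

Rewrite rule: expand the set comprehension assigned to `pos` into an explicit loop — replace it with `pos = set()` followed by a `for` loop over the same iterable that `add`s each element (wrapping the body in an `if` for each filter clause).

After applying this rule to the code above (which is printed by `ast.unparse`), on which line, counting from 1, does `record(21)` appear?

Transformed code:
pos = set()
for n in w:
    pos.add(26 * idx)
if j < 13 == 7:
    base = print(idx // 23)
w = base
w *= 10 // 4
if 28 <= j:
    w = idx // j
    record(21)
for pos in idx:
    pos = 23 % 27
w *= j <= w
handle(base)

10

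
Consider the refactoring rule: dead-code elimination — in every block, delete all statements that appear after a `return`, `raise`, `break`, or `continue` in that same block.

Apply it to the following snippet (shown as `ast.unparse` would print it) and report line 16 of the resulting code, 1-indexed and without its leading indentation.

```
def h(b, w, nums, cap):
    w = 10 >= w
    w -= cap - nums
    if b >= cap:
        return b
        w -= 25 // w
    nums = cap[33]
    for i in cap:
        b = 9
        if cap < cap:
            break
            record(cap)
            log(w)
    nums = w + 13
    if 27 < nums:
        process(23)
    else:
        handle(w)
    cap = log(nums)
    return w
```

cap = log(nums)

Transformed code:
def h(b, w, nums, cap):
    w = 10 >= w
    w -= cap - nums
    if b >= cap:
        return b
    nums = cap[33]
    for i in cap:
        b = 9
        if cap < cap:
            break
    nums = w + 13
    if 27 < nums:
        process(23)
    else:
        handle(w)
    cap = log(nums)
    return w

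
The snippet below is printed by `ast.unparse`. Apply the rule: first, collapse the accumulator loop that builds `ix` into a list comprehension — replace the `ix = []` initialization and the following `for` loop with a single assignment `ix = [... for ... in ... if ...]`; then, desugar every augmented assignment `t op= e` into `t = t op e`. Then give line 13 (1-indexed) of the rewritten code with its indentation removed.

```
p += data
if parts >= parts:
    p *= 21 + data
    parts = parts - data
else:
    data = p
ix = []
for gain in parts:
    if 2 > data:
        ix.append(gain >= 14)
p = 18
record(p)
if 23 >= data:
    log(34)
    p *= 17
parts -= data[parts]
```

Transformed code:
p = p + data
if parts >= parts:
    p = p * (21 + data)
    parts = parts - data
else:
    data = p
ix = [gain >= 14 for gain in parts if 2 > data]
p = 18
record(p)
if 23 >= data:
    log(34)
    p = p * 17
parts = parts - data[parts]

parts = parts - data[parts]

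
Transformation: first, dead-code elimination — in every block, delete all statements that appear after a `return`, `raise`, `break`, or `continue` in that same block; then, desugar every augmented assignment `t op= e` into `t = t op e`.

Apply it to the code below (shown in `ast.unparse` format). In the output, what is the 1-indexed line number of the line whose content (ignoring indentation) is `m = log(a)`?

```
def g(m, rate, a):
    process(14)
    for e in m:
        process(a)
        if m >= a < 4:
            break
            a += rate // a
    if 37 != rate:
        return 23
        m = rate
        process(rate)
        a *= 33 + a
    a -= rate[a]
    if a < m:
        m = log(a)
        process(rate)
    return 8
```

Transformed code:
def g(m, rate, a):
    process(14)
    for e in m:
        process(a)
        if m >= a < 4:
            break
    if 37 != rate:
        return 23
    a = a - rate[a]
    if a < m:
        m = log(a)
        process(rate)
    return 8

11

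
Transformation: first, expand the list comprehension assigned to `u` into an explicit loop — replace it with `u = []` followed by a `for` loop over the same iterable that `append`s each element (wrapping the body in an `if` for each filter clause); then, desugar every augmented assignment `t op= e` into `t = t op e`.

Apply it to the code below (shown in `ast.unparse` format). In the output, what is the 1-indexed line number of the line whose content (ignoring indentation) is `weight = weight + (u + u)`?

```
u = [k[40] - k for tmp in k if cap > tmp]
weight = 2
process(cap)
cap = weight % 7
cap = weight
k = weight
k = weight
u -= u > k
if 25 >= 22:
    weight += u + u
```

Transformed code:
u = []
for tmp in k:
    if cap > tmp:
        u.append(k[40] - k)
weight = 2
process(cap)
cap = weight % 7
cap = weight
k = weight
k = weight
u = u - (u > k)
if 25 >= 22:
    weight = weight + (u + u)

13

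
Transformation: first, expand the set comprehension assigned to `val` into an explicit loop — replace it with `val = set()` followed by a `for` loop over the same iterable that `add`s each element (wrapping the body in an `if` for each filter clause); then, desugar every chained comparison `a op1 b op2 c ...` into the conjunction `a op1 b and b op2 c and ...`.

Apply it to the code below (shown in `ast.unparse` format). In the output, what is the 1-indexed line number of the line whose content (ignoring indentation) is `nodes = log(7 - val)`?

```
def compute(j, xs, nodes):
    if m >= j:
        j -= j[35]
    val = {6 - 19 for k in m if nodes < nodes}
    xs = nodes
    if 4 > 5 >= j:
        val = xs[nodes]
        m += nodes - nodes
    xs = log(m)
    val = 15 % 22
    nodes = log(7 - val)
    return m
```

14

Transformed code:
def compute(j, xs, nodes):
    if m >= j:
        j -= j[35]
    val = set()
    for k in m:
        if nodes < nodes:
            val.add(6 - 19)
    xs = nodes
    if 4 > 5 and 5 >= j:
        val = xs[nodes]
        m += nodes - nodes
    xs = log(m)
    val = 15 % 22
    nodes = log(7 - val)
    return m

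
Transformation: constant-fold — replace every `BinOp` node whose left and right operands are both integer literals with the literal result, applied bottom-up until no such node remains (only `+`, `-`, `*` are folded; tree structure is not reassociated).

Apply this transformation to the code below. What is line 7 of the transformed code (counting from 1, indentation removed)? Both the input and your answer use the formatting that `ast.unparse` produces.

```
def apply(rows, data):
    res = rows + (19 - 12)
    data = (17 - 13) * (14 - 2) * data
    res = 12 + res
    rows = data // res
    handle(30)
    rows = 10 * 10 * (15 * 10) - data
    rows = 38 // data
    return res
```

Transformed code:
def apply(rows, data):
    res = rows + 7
    data = 48 * data
    res = 12 + res
    rows = data // res
    handle(30)
    rows = 15000 - data
    rows = 38 // data
    return res

rows = 15000 - data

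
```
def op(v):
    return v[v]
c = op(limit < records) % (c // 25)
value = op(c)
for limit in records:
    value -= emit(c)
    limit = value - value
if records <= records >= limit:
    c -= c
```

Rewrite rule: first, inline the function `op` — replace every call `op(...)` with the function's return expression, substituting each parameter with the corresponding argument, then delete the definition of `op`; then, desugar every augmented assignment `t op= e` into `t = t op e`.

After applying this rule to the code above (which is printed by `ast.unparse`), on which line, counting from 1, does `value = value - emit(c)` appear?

4

Transformed code:
c = (limit < records)[limit < records] % (c // 25)
value = c[c]
for limit in records:
    value = value - emit(c)
    limit = value - value
if records <= records >= limit:
    c = c - c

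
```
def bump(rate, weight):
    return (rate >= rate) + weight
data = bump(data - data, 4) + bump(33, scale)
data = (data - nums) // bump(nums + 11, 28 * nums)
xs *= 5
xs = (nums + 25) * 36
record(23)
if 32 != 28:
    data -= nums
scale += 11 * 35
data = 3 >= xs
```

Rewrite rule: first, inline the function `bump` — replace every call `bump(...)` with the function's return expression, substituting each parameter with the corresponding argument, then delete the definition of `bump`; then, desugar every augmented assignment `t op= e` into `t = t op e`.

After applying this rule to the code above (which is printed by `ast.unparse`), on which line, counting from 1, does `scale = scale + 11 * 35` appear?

Transformed code:
data = (data - data >= data - data) + 4 + ((33 >= 33) + scale)
data = (data - nums) // ((nums + 11 >= nums + 11) + 28 * nums)
xs = xs * 5
xs = (nums + 25) * 36
record(23)
if 32 != 28:
    data = data - nums
scale = scale + 11 * 35
data = 3 >= xs

8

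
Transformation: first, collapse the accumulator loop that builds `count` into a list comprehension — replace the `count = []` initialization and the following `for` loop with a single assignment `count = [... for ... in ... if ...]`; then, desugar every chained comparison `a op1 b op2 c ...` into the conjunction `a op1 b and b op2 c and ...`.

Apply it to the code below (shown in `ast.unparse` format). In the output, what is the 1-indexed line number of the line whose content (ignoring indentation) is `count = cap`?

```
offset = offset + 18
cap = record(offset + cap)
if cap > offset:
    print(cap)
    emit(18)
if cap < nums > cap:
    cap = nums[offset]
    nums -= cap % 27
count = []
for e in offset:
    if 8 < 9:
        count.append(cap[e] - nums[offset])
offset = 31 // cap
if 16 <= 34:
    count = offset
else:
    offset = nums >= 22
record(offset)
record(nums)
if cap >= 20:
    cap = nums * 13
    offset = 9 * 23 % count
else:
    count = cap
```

Transformed code:
offset = offset + 18
cap = record(offset + cap)
if cap > offset:
    print(cap)
    emit(18)
if cap < nums and nums > cap:
    cap = nums[offset]
    nums -= cap % 27
count = [cap[e] - nums[offset] for e in offset if 8 < 9]
offset = 31 // cap
if 16 <= 34:
    count = offset
else:
    offset = nums >= 22
record(offset)
record(nums)
if cap >= 20:
    cap = nums * 13
    offset = 9 * 23 % count
else:
    count = cap

21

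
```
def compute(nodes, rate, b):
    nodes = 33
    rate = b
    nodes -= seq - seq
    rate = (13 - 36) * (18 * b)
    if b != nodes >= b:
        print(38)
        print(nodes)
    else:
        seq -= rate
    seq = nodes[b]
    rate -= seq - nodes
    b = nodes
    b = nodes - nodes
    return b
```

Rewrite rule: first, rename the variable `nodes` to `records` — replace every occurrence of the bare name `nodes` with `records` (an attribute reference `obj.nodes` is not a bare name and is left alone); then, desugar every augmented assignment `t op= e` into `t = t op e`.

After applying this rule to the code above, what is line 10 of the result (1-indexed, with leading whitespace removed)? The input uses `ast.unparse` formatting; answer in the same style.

Transformed code:
def compute(records, rate, b):
    records = 33
    rate = b
    records = records - (seq - seq)
    rate = (13 - 36) * (18 * b)
    if b != records >= b:
        print(38)
        print(records)
    else:
        seq = seq - rate
    seq = records[b]
    rate = rate - (seq - records)
    b = records
    b = records - records
    return b

seq = seq - rate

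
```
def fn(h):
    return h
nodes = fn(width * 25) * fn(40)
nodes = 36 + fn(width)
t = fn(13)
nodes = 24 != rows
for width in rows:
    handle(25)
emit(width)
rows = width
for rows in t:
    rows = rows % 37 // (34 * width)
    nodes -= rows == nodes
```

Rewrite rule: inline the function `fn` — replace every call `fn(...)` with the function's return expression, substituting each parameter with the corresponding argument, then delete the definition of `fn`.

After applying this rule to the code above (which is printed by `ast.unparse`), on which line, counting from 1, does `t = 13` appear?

Transformed code:
nodes = width * 25 * 40
nodes = 36 + width
t = 13
nodes = 24 != rows
for width in rows:
    handle(25)
emit(width)
rows = width
for rows in t:
    rows = rows % 37 // (34 * width)
    nodes -= rows == nodes

3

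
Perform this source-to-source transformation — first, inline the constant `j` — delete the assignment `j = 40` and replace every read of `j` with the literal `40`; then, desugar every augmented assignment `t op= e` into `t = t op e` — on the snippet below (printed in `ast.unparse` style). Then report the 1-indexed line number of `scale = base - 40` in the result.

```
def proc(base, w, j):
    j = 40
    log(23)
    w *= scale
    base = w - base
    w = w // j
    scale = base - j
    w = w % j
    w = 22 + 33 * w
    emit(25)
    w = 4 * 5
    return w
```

6

Transformed code:
def proc(base, w, j):
    log(23)
    w = w * scale
    base = w - base
    w = w // 40
    scale = base - 40
    w = w % 40
    w = 22 + 33 * w
    emit(25)
    w = 4 * 5
    return w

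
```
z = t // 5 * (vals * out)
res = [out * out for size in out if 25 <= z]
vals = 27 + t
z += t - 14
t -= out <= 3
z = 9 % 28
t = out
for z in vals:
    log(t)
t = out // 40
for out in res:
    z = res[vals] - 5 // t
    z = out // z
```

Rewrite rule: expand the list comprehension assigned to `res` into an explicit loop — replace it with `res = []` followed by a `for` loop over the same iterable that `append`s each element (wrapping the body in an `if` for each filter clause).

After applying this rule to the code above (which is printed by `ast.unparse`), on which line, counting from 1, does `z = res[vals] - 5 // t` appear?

15

Transformed code:
z = t // 5 * (vals * out)
res = []
for size in out:
    if 25 <= z:
        res.append(out * out)
vals = 27 + t
z += t - 14
t -= out <= 3
z = 9 % 28
t = out
for z in vals:
    log(t)
t = out // 40
for out in res:
    z = res[vals] - 5 // t
    z = out // z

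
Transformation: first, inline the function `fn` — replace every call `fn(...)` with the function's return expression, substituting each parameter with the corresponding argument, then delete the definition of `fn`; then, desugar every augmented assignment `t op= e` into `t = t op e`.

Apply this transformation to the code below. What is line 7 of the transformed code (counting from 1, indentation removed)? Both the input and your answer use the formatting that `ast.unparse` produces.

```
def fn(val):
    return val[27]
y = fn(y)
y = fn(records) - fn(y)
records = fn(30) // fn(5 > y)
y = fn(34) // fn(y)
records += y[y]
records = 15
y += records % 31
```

Transformed code:
y = y[27]
y = records[27] - y[27]
records = 30[27] // (5 > y)[27]
y = 34[27] // y[27]
records = records + y[y]
records = 15
y = y + records % 31

y = y + records % 31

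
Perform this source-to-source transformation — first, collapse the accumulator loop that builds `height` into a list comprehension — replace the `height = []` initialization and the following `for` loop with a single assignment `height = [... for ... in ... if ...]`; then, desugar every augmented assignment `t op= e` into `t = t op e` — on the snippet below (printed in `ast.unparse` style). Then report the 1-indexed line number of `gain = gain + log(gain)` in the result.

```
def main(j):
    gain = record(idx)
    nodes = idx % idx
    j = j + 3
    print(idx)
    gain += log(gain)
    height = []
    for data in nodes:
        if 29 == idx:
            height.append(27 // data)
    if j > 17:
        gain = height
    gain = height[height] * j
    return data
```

6

Transformed code:
def main(j):
    gain = record(idx)
    nodes = idx % idx
    j = j + 3
    print(idx)
    gain = gain + log(gain)
    height = [27 // data for data in nodes if 29 == idx]
    if j > 17:
        gain = height
    gain = height[height] * j
    return data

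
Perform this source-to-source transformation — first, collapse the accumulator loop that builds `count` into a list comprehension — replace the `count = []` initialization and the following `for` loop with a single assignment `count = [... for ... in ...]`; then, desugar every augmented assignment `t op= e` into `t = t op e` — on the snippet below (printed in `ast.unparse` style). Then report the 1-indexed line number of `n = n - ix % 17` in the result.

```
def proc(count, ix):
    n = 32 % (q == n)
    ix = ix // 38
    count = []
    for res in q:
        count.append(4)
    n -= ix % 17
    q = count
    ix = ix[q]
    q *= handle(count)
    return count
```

5

Transformed code:
def proc(count, ix):
    n = 32 % (q == n)
    ix = ix // 38
    count = [4 for res in q]
    n = n - ix % 17
    q = count
    ix = ix[q]
    q = q * handle(count)
    return count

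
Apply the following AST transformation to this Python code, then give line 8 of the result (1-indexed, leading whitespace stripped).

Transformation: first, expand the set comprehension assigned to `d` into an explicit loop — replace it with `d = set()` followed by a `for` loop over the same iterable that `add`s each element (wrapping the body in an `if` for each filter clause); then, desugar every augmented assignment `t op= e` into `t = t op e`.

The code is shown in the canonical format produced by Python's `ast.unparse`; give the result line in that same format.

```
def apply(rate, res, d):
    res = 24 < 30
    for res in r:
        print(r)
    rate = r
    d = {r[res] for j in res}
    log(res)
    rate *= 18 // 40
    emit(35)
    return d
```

Transformed code:
def apply(rate, res, d):
    res = 24 < 30
    for res in r:
        print(r)
    rate = r
    d = set()
    for j in res:
        d.add(r[res])
    log(res)
    rate = rate * (18 // 40)
    emit(35)
    return d

d.add(r[res])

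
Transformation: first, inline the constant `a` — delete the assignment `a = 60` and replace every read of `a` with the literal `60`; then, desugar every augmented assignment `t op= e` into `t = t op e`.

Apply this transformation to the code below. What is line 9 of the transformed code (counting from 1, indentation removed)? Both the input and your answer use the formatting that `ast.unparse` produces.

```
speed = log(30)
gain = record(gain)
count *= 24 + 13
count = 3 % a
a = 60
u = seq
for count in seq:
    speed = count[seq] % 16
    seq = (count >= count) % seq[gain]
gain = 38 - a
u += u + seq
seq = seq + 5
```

Transformed code:
speed = log(30)
gain = record(gain)
count = count * (24 + 13)
count = 3 % 60
u = seq
for count in seq:
    speed = count[seq] % 16
    seq = (count >= count) % seq[gain]
gain = 38 - 60
u = u + (u + seq)
seq = seq + 5

gain = 38 - 60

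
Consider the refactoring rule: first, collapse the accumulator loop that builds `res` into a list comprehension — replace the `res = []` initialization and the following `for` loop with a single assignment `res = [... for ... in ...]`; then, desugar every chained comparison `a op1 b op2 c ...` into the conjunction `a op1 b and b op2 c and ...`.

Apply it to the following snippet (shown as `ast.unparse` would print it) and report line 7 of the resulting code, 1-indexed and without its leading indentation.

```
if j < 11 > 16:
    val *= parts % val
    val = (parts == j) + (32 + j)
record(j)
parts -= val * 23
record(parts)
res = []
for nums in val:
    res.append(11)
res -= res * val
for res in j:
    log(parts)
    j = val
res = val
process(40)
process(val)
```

res = [11 for nums in val]

Transformed code:
if j < 11 and 11 > 16:
    val *= parts % val
    val = (parts == j) + (32 + j)
record(j)
parts -= val * 23
record(parts)
res = [11 for nums in val]
res -= res * val
for res in j:
    log(parts)
    j = val
res = val
process(40)
process(val)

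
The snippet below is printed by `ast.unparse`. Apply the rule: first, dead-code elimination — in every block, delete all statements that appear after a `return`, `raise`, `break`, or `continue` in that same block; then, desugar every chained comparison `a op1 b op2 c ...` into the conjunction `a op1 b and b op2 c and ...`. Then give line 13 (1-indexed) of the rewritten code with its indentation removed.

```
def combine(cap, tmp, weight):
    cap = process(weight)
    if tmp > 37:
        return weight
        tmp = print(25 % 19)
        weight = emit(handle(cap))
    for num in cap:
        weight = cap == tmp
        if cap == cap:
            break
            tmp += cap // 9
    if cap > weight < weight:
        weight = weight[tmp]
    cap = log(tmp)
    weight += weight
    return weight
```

Transformed code:
def combine(cap, tmp, weight):
    cap = process(weight)
    if tmp > 37:
        return weight
    for num in cap:
        weight = cap == tmp
        if cap == cap:
            break
    if cap > weight and weight < weight:
        weight = weight[tmp]
    cap = log(tmp)
    weight += weight
    return weight

return weight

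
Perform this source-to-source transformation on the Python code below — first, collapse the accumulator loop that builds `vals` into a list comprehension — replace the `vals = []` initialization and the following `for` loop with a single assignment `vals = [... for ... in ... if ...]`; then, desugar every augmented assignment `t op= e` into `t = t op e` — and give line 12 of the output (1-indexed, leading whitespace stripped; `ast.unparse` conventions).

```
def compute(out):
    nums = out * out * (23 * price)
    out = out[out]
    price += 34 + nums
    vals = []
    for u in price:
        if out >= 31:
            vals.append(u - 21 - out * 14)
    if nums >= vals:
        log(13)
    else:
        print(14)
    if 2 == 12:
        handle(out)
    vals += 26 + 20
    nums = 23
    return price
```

vals = vals + (26 + 20)

Transformed code:
def compute(out):
    nums = out * out * (23 * price)
    out = out[out]
    price = price + (34 + nums)
    vals = [u - 21 - out * 14 for u in price if out >= 31]
    if nums >= vals:
        log(13)
    else:
        print(14)
    if 2 == 12:
        handle(out)
    vals = vals + (26 + 20)
    nums = 23
    return price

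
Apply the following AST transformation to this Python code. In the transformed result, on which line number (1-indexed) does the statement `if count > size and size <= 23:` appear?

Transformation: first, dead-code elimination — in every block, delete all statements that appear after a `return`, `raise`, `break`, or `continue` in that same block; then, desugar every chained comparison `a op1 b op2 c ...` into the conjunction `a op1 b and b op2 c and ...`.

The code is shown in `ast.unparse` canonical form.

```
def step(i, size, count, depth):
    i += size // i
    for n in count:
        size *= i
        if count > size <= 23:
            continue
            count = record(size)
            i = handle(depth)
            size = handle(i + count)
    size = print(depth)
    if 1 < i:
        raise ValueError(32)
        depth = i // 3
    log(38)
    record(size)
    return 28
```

Transformed code:
def step(i, size, count, depth):
    i += size // i
    for n in count:
        size *= i
        if count > size and size <= 23:
            continue
    size = print(depth)
    if 1 < i:
        raise ValueError(32)
    log(38)
    record(size)
    return 28

5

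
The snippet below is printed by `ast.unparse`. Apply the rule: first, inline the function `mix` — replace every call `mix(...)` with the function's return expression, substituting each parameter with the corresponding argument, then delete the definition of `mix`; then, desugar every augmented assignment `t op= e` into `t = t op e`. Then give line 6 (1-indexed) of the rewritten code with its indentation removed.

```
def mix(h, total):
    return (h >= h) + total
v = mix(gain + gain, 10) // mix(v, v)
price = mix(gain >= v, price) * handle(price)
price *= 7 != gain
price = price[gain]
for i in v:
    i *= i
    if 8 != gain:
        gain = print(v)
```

i = i * i

Transformed code:
v = ((gain + gain >= gain + gain) + 10) // ((v >= v) + v)
price = (((gain >= v) >= (gain >= v)) + price) * handle(price)
price = price * (7 != gain)
price = price[gain]
for i in v:
    i = i * i
    if 8 != gain:
        gain = print(v)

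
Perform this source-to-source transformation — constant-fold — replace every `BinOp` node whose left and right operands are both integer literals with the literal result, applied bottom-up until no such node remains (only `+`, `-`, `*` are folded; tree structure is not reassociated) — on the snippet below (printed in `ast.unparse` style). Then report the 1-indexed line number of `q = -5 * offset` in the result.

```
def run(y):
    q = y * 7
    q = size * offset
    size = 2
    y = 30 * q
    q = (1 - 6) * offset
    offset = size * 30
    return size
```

Transformed code:
def run(y):
    q = y * 7
    q = size * offset
    size = 2
    y = 30 * q
    q = -5 * offset
    offset = size * 30
    return size

6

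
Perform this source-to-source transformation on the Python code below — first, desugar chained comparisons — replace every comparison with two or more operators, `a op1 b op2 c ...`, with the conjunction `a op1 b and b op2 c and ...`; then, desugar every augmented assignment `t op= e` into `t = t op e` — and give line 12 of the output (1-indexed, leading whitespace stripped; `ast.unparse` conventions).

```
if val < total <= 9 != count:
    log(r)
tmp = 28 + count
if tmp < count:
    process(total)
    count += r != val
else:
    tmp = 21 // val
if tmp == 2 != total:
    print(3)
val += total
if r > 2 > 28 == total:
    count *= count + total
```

if r > 2 and 2 > 28 and (28 == total):

Transformed code:
if val < total and total <= 9 and (9 != count):
    log(r)
tmp = 28 + count
if tmp < count:
    process(total)
    count = count + (r != val)
else:
    tmp = 21 // val
if tmp == 2 and 2 != total:
    print(3)
val = val + total
if r > 2 and 2 > 28 and (28 == total):
    count = count * (count + total)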